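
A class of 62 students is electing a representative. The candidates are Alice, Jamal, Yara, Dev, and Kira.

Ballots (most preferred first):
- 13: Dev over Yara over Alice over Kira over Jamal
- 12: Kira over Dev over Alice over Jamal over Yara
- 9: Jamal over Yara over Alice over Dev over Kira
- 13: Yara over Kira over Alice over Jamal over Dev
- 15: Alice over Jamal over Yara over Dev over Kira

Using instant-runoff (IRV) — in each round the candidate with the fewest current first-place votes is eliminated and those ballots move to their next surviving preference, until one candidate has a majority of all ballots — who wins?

Yara

Round 1: Alice 15, Jamal 9, Yara 13, Dev 13, Kira 12. Jamal eliminated.
Round 2: Alice 15, Yara 22, Dev 13, Kira 12. Kira eliminated.
Round 3: Alice 15, Yara 22, Dev 25. Alice eliminated.
Round 4: Yara 37, Dev 25. Yara has a majority (≥32).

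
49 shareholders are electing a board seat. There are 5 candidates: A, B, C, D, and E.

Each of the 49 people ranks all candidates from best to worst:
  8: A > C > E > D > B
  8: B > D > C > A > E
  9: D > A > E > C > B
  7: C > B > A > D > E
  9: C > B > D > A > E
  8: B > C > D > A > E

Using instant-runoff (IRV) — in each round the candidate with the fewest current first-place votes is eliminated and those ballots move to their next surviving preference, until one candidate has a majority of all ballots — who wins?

C

Round 1: A 8, B 16, C 16, D 9, E 0. E eliminated.
Round 2: A 8, B 16, C 16, D 9. A eliminated.
Round 3: B 16, C 24, D 9. D eliminated.
Round 4: B 16, C 33. C has a majority (≥25).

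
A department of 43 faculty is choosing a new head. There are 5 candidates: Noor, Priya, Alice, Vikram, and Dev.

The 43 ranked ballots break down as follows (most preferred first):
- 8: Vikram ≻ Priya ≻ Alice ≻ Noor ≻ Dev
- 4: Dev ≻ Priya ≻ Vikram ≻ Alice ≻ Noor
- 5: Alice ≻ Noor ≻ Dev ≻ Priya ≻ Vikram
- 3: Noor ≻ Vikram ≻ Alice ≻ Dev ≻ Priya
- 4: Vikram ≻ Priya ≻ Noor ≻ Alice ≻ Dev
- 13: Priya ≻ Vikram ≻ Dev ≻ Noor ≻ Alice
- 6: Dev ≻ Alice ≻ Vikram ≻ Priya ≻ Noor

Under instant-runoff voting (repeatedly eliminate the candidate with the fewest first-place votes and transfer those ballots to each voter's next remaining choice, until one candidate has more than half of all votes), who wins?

Round 1: Noor 3, Priya 13, Alice 5, Vikram 12, Dev 10. Noor eliminated.
Round 2: Priya 13, Alice 5, Vikram 15, Dev 10. Alice eliminated.
Round 3: Priya 13, Vikram 15, Dev 15. Priya eliminated.
Round 4: Vikram 28, Dev 15. Vikram has a majority (≥22).

Vikram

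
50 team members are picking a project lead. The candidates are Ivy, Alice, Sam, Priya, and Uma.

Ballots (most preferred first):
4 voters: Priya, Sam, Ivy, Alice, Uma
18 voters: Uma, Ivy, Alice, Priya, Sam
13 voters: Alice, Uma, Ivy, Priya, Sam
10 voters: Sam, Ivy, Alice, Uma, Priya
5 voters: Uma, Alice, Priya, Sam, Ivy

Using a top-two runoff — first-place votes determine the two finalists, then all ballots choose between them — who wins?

Round 1 first-place votes: Ivy 0, Alice 13, Sam 10, Priya 4, Uma 23. Uma and Alice advance.
Runoff: Uma is ranked above Alice on 23 ballots, Alice above Uma on 27.

Alice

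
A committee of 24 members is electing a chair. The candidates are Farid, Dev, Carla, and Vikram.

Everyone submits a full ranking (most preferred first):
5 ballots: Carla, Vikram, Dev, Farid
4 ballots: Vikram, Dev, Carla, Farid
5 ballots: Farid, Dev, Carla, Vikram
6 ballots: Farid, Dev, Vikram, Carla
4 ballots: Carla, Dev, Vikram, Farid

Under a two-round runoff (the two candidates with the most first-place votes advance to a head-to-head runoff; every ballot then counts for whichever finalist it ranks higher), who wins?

Round 1 first-place votes: Farid 11, Dev 0, Carla 9, Vikram 4. Farid and Carla advance.
Runoff: Farid is ranked above Carla on 11 ballots, Carla above Farid on 13.

Carla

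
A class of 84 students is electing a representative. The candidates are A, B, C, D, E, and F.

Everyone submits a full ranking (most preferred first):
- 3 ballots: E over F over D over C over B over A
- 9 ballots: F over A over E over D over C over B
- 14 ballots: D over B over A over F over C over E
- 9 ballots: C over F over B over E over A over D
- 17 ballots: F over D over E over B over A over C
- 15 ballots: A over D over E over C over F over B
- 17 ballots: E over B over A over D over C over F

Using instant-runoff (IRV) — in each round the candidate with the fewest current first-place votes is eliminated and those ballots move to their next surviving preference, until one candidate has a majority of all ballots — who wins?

A

Round 1: A 15, B 0, C 9, D 14, E 20, F 26. B eliminated.
Round 2: A 15, C 9, D 14, E 20, F 26. C eliminated.
Round 3: A 15, D 14, E 20, F 35. D eliminated.
Round 4: A 29, E 20, F 35. E eliminated.
Round 5: A 46, F 38. A has a majority (≥43).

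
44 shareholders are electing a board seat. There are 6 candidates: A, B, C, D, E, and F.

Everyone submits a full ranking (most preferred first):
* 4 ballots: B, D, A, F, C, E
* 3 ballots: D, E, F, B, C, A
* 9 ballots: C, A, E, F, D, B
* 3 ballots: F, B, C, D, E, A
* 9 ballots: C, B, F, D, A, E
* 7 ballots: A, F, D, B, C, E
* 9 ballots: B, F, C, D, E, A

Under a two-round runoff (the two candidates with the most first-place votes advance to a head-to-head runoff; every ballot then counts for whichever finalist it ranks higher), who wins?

Round 1 first-place votes: A 7, B 13, C 18, D 3, E 0, F 3. C and B advance.
Runoff: C is ranked above B on 18 ballots, B above C on 26.

B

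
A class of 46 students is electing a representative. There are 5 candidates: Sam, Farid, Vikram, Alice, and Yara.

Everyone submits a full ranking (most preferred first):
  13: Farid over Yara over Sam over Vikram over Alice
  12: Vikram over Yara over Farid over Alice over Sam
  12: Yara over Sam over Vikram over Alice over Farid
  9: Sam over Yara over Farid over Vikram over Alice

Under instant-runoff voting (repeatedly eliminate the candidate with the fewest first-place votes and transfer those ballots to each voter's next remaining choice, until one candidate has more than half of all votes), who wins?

Round 1: Sam 9, Farid 13, Vikram 12, Alice 0, Yara 12. Alice eliminated.
Round 2: Sam 9, Farid 13, Vikram 12, Yara 12. Sam eliminated.
Round 3: Farid 13, Vikram 12, Yara 21. Vikram eliminated.
Round 4: Farid 13, Yara 33. Yara has a majority (≥24).

Yara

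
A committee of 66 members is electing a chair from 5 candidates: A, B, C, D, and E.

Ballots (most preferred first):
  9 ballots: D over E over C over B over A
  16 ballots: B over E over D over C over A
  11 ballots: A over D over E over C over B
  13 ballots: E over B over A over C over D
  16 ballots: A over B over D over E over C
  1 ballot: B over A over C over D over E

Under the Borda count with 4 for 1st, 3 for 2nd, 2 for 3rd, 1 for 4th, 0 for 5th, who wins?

A: 9×0 + 16×0 + 11×4 + 13×2 + 16×4 + 1×3 = 137
B: 9×1 + 16×4 + 11×0 + 13×3 + 16×3 + 1×4 = 164
C: 9×2 + 16×1 + 11×1 + 13×1 + 16×0 + 1×2 = 60
D: 9×4 + 16×2 + 11×3 + 13×0 + 16×2 + 1×1 = 134
E: 9×3 + 16×3 + 11×2 + 13×4 + 16×1 + 1×0 = 165

E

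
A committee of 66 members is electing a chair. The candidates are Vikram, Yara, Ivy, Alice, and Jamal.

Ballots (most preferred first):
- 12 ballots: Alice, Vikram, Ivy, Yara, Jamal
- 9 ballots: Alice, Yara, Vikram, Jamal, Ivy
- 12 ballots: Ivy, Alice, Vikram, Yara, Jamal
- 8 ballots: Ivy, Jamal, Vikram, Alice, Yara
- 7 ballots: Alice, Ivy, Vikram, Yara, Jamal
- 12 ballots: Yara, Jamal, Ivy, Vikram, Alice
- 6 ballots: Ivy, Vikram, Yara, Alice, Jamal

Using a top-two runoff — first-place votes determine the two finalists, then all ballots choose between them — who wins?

Round 1 first-place votes: Vikram 0, Yara 12, Ivy 26, Alice 28, Jamal 0. Alice and Ivy advance.
Runoff: Alice is ranked above Ivy on 28 ballots, Ivy above Alice on 38.

Ivy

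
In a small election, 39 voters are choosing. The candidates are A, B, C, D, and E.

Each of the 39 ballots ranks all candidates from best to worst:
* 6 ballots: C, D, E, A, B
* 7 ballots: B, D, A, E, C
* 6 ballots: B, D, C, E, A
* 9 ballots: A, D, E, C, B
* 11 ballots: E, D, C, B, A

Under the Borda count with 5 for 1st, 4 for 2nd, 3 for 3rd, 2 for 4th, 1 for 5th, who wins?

D

A: 6×2 + 7×3 + 6×1 + 9×5 + 11×1 = 95
B: 6×1 + 7×5 + 6×5 + 9×1 + 11×2 = 102
C: 6×5 + 7×1 + 6×3 + 9×2 + 11×3 = 106
D: 6×4 + 7×4 + 6×4 + 9×4 + 11×4 = 156
E: 6×3 + 7×2 + 6×2 + 9×3 + 11×5 = 126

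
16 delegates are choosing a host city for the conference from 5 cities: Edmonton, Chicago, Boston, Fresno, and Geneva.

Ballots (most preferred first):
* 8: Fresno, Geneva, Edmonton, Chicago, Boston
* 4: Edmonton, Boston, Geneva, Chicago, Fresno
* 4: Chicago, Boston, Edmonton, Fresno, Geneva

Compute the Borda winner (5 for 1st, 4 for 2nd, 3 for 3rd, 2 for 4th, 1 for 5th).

Edmonton

Edmonton: 8×3 + 4×5 + 4×3 = 56
Chicago: 8×2 + 4×2 + 4×5 = 44
Boston: 8×1 + 4×4 + 4×4 = 40
Fresno: 8×5 + 4×1 + 4×2 = 52
Geneva: 8×4 + 4×3 + 4×1 = 48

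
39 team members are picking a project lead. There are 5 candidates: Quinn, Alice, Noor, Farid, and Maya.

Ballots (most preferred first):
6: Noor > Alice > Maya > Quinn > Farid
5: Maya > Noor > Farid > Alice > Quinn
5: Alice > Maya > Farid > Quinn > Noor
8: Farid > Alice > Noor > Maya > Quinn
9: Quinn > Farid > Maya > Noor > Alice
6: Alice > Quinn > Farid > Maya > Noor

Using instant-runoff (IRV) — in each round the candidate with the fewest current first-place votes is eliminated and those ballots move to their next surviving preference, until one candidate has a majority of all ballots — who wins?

Round 1: Quinn 9, Alice 11, Noor 6, Farid 8, Maya 5. Maya eliminated.
Round 2: Quinn 9, Alice 11, Noor 11, Farid 8. Farid eliminated.
Round 3: Quinn 9, Alice 19, Noor 11. Quinn eliminated.
Round 4: Alice 19, Noor 20. Noor has a majority (≥20).

Noor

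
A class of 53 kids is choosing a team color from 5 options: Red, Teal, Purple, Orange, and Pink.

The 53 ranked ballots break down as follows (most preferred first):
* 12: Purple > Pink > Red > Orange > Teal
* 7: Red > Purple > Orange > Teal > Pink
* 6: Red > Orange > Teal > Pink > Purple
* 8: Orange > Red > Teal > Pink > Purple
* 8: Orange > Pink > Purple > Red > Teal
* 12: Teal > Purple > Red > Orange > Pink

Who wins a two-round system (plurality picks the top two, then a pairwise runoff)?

Round 1 first-place votes: Red 13, Teal 12, Purple 12, Orange 16, Pink 0. Orange and Red advance.
Runoff: Orange is ranked above Red on 16 ballots, Red above Orange on 37.

Red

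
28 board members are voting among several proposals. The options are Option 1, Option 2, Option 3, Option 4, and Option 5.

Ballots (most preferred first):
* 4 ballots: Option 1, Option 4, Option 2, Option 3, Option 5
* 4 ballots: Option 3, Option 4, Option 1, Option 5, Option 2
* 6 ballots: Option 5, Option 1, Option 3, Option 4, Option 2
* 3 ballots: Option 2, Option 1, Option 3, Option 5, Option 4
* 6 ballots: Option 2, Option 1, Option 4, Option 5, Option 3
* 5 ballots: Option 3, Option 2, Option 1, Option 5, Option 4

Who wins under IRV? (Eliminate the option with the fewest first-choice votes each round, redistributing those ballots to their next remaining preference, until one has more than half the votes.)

Round 1: Option 1 4, Option 2 9, Option 3 9, Option 4 0, Option 5 6. Option 4 eliminated.
Round 2: Option 1 4, Option 2 9, Option 3 9, Option 5 6. Option 1 eliminated.
Round 3: Option 2 13, Option 3 9, Option 5 6. Option 5 eliminated.
Round 4: Option 2 13, Option 3 15. Option 3 has a majority (≥15).

Option 3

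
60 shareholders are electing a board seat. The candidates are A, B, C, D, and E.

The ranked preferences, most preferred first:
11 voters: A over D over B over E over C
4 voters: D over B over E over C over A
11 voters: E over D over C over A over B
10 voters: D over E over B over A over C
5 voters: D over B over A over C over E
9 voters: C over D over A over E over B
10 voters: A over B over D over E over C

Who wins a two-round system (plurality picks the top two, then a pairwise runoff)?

Round 1 first-place votes: A 21, B 0, C 9, D 19, E 11. A and D advance.
Runoff: A is ranked above D on 21 ballots, D above A on 39.

D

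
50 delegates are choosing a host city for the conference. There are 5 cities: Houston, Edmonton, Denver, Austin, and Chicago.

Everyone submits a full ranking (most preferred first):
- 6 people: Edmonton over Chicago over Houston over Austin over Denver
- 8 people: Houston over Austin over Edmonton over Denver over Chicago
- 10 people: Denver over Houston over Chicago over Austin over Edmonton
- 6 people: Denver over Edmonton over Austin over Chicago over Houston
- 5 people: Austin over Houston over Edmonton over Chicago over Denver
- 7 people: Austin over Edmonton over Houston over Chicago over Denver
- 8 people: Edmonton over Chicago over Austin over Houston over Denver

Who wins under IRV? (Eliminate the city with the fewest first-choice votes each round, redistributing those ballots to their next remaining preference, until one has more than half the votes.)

Austin

Round 1: Houston 8, Edmonton 14, Denver 16, Austin 12, Chicago 0. Chicago eliminated.
Round 2: Houston 8, Edmonton 14, Denver 16, Austin 12. Houston eliminated.
Round 3: Edmonton 14, Denver 16, Austin 20. Edmonton eliminated.
Round 4: Denver 16, Austin 34. Austin has a majority (≥26).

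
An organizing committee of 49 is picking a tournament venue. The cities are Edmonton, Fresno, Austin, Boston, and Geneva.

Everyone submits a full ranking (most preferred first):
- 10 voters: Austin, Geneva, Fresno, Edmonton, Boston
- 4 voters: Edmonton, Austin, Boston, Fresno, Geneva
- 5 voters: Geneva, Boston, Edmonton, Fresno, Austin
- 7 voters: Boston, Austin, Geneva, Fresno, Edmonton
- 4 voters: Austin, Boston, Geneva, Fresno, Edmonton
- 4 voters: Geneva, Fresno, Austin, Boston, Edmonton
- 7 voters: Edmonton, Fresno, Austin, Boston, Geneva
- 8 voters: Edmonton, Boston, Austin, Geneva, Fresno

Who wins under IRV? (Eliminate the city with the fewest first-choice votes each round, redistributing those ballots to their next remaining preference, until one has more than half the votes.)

Austin

Round 1: Edmonton 19, Fresno 0, Austin 14, Boston 7, Geneva 9. Fresno eliminated.
Round 2: Edmonton 19, Austin 14, Boston 7, Geneva 9. Boston eliminated.
Round 3: Edmonton 19, Austin 21, Geneva 9. Geneva eliminated.
Round 4: Edmonton 24, Austin 25. Austin has a majority (≥25).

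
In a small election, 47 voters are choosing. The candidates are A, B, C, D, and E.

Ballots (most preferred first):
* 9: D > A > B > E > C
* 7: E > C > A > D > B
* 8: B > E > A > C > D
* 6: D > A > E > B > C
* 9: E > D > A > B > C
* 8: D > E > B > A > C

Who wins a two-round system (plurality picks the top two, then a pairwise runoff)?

E

Round 1 first-place votes: A 0, B 8, C 0, D 23, E 16. D and E advance.
Runoff: D is ranked above E on 23 ballots, E above D on 24.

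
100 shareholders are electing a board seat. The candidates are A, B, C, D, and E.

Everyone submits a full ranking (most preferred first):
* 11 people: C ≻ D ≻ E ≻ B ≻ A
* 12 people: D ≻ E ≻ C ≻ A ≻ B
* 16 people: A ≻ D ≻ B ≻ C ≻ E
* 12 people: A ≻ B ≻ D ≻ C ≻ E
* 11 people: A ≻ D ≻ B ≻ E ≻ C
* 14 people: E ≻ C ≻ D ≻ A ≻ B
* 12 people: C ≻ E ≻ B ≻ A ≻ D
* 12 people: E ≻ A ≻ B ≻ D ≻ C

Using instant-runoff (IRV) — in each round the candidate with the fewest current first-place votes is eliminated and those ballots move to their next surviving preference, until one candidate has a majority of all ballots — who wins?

Round 1: A 39, B 0, C 23, D 12, E 26. B eliminated.
Round 2: A 39, C 23, D 12, E 26. D eliminated.
Round 3: A 39, C 23, E 38. C eliminated.
Round 4: A 39, E 61. E has a majority (≥51).

E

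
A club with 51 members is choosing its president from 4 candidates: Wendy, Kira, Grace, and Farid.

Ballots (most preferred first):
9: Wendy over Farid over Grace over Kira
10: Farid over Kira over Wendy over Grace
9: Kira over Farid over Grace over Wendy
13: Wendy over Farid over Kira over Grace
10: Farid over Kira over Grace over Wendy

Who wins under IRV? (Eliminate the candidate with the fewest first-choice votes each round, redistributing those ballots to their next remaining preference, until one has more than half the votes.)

Round 1: Wendy 22, Kira 9, Grace 0, Farid 20. Grace eliminated.
Round 2: Wendy 22, Kira 9, Farid 20. Kira eliminated.
Round 3: Wendy 22, Farid 29. Farid has a majority (≥26).

Farid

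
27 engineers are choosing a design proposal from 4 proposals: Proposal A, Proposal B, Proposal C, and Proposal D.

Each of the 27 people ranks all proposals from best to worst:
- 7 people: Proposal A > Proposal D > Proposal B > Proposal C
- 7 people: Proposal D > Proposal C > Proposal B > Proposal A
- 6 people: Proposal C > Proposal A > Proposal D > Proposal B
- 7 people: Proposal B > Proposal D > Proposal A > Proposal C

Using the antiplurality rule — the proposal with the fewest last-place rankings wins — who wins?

Last-place votes: Proposal A 7, Proposal B 6, Proposal C 14, Proposal D 0.

Proposal D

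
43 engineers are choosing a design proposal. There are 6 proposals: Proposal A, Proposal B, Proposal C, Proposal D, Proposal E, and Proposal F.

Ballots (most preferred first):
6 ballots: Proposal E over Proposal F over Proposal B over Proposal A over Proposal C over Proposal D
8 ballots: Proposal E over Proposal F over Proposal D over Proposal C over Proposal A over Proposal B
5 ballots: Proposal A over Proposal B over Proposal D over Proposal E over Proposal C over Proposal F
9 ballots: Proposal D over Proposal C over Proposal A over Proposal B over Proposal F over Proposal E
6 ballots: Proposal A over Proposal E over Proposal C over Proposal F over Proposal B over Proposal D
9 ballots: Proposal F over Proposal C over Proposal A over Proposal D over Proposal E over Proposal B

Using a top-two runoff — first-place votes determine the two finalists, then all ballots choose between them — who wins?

Proposal A

Round 1 first-place votes: Proposal A 11, Proposal B 0, Proposal C 0, Proposal D 9, Proposal E 14, Proposal F 9. Proposal E and Proposal A advance.
Runoff: Proposal E is ranked above Proposal A on 14 ballots, Proposal A above Proposal E on 29.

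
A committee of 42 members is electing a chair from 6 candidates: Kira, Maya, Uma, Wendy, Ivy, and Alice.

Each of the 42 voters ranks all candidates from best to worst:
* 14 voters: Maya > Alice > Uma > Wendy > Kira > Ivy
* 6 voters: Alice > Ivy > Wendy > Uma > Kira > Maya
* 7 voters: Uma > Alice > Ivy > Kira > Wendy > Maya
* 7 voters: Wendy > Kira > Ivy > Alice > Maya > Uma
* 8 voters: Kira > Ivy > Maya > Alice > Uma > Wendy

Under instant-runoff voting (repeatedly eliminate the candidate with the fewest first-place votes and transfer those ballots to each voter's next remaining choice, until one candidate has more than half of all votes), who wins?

Kira

Round 1: Kira 8, Maya 14, Uma 7, Wendy 7, Ivy 0, Alice 6. Ivy eliminated.
Round 2: Kira 8, Maya 14, Uma 7, Wendy 7, Alice 6. Alice eliminated.
Round 3: Kira 8, Maya 14, Uma 7, Wendy 13. Uma eliminated.
Round 4: Kira 15, Maya 14, Wendy 13. Wendy eliminated.
Round 5: Kira 28, Maya 14. Kira has a majority (≥22).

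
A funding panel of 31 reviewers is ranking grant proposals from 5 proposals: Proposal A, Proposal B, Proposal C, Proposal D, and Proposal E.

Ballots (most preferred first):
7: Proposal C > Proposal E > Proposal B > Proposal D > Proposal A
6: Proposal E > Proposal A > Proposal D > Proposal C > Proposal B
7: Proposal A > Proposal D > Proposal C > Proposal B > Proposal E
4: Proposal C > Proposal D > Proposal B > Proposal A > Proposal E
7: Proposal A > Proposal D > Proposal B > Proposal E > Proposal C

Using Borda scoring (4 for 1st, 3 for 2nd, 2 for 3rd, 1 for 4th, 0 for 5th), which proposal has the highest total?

Proposal A: 7×0 + 6×3 + 7×4 + 4×1 + 7×4 = 78
Proposal B: 7×2 + 6×0 + 7×1 + 4×2 + 7×2 = 43
Proposal C: 7×4 + 6×1 + 7×2 + 4×4 + 7×0 = 64
Proposal D: 7×1 + 6×2 + 7×3 + 4×3 + 7×3 = 73
Proposal E: 7×3 + 6×4 + 7×0 + 4×0 + 7×1 = 52

Proposal A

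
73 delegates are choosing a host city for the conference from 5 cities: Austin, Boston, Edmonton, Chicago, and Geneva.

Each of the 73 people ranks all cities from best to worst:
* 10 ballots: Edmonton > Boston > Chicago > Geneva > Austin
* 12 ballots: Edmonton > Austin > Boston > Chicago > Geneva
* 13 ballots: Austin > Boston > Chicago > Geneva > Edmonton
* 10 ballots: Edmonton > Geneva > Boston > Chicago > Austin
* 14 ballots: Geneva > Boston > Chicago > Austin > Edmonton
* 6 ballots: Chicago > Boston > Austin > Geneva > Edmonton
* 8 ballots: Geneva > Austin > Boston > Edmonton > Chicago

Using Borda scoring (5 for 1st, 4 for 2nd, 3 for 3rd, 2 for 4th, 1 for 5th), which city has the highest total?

Austin: 10×1 + 12×4 + 13×5 + 10×1 + 14×2 + 6×3 + 8×4 = 211
Boston: 10×4 + 12×3 + 13×4 + 10×3 + 14×4 + 6×4 + 8×3 = 262
Edmonton: 10×5 + 12×5 + 13×1 + 10×5 + 14×1 + 6×1 + 8×2 = 209
Chicago: 10×3 + 12×2 + 13×3 + 10×2 + 14×3 + 6×5 + 8×1 = 193
Geneva: 10×2 + 12×1 + 13×2 + 10×4 + 14×5 + 6×2 + 8×5 = 220

Boston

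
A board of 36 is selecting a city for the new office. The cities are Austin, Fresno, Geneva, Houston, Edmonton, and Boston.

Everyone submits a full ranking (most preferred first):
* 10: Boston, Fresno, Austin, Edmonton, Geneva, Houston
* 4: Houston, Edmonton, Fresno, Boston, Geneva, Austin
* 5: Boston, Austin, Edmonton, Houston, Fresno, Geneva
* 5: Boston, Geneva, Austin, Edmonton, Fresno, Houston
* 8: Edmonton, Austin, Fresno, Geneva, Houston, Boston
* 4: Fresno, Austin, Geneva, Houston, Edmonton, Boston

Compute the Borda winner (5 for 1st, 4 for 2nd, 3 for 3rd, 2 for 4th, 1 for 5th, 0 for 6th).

Austin

Austin: 10×3 + 4×0 + 5×4 + 5×3 + 8×4 + 4×4 = 113
Fresno: 10×4 + 4×3 + 5×1 + 5×1 + 8×3 + 4×5 = 106
Geneva: 10×1 + 4×1 + 5×0 + 5×4 + 8×2 + 4×3 = 62
Houston: 10×0 + 4×5 + 5×2 + 5×0 + 8×1 + 4×2 = 46
Edmonton: 10×2 + 4×4 + 5×3 + 5×2 + 8×5 + 4×1 = 105
Boston: 10×5 + 4×2 + 5×5 + 5×5 + 8×0 + 4×0 = 108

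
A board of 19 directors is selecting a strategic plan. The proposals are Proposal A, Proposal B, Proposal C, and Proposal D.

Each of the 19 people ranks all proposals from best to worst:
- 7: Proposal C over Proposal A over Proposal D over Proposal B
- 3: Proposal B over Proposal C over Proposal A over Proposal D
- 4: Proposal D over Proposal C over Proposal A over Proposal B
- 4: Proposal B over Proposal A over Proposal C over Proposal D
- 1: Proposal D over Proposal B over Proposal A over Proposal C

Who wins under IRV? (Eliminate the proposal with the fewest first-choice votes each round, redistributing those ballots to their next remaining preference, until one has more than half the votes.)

Round 1: Proposal A 0, Proposal B 7, Proposal C 7, Proposal D 5. Proposal A eliminated.
Round 2: Proposal B 7, Proposal C 7, Proposal D 5. Proposal D eliminated.
Round 3: Proposal B 8, Proposal C 11. Proposal C has a majority (≥10).

Proposal C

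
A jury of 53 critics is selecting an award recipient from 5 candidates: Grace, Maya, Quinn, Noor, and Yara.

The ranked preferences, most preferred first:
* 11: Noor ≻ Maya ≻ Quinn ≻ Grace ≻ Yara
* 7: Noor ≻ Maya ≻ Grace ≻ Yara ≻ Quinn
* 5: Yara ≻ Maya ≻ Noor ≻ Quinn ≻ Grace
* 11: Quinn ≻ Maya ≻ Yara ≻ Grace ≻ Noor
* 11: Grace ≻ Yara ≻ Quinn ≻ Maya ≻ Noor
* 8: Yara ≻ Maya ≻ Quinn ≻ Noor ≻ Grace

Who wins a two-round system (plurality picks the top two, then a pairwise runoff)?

Yara

Round 1 first-place votes: Grace 11, Maya 0, Quinn 11, Noor 18, Yara 13. Noor and Yara advance.
Runoff: Noor is ranked above Yara on 18 ballots, Yara above Noor on 35.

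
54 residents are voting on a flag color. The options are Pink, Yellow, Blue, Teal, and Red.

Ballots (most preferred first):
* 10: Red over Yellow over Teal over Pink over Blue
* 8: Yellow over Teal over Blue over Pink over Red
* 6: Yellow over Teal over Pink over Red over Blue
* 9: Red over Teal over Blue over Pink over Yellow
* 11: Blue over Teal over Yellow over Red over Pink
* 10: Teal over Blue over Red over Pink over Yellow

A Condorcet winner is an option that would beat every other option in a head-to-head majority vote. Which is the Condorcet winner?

Teal vs Pink: 54–0
Teal vs Yellow: 30–24
Teal vs Blue: 43–11
Teal vs Red: 35–19
Teal beats every other option.

Teal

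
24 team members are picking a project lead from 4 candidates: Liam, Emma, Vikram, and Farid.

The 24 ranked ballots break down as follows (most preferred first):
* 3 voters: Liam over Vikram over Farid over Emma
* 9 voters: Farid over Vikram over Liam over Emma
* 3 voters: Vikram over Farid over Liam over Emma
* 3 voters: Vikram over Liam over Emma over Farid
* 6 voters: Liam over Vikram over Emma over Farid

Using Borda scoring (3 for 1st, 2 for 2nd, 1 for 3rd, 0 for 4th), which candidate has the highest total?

Vikram

Liam: 3×3 + 9×1 + 3×1 + 3×2 + 6×3 = 45
Emma: 3×0 + 9×0 + 3×0 + 3×1 + 6×1 = 9
Vikram: 3×2 + 9×2 + 3×3 + 3×3 + 6×2 = 54
Farid: 3×1 + 9×3 + 3×2 + 3×0 + 6×0 = 36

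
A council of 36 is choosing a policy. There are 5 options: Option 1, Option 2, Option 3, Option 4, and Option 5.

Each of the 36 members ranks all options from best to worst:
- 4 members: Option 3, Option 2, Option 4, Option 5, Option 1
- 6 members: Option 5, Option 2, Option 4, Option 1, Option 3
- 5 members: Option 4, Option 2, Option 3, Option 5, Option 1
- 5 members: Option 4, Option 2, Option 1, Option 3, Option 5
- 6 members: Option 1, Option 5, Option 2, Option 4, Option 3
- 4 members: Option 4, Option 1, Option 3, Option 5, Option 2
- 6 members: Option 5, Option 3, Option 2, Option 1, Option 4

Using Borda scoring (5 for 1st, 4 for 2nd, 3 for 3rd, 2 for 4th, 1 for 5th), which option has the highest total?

Option 2

Option 1: 4×1 + 6×2 + 5×1 + 5×3 + 6×5 + 4×4 + 6×2 = 94
Option 2: 4×4 + 6×4 + 5×4 + 5×4 + 6×3 + 4×1 + 6×3 = 120
Option 3: 4×5 + 6×1 + 5×3 + 5×2 + 6×1 + 4×3 + 6×4 = 93
Option 4: 4×3 + 6×3 + 5×5 + 5×5 + 6×2 + 4×5 + 6×1 = 118
Option 5: 4×2 + 6×5 + 5×2 + 5×1 + 6×4 + 4×2 + 6×5 = 115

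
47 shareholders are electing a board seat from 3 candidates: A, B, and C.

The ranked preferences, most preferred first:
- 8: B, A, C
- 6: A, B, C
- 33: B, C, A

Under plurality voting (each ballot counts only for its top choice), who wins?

B

First-place votes: A 6, B 41, C 0.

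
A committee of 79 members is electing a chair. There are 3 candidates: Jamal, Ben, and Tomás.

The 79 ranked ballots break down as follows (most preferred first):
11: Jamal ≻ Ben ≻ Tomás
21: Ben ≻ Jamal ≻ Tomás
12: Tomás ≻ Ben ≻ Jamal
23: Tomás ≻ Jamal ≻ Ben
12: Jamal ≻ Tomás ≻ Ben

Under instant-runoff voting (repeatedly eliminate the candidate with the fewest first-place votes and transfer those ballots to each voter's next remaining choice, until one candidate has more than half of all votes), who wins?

Round 1: Jamal 23, Ben 21, Tomás 35. Ben eliminated.
Round 2: Jamal 44, Tomás 35. Jamal has a majority (≥40).

Jamal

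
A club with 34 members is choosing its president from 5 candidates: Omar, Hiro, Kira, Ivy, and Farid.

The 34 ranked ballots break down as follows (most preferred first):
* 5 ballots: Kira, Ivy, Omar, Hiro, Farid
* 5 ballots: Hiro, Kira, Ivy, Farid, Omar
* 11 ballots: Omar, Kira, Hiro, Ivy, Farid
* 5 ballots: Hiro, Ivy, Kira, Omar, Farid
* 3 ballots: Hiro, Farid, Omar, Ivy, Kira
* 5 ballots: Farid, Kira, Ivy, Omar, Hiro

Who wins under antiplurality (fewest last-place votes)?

Last-place votes: Omar 5, Hiro 5, Kira 3, Ivy 0, Farid 21.

Ivy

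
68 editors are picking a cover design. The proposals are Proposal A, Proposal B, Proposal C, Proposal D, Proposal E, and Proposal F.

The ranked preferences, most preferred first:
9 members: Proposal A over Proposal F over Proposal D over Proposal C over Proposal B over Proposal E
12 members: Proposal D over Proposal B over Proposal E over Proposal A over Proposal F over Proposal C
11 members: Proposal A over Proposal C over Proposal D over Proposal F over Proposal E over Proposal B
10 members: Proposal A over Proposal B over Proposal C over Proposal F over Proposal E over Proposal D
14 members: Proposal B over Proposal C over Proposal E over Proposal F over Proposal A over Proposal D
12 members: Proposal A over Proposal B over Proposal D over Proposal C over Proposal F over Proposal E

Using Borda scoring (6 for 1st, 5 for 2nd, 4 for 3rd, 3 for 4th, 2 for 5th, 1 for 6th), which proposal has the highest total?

Proposal A

Proposal A: 9×6 + 12×3 + 11×6 + 10×6 + 14×2 + 12×6 = 316
Proposal B: 9×2 + 12×5 + 11×1 + 10×5 + 14×6 + 12×5 = 283
Proposal C: 9×3 + 12×1 + 11×5 + 10×4 + 14×5 + 12×3 = 240
Proposal D: 9×4 + 12×6 + 11×4 + 10×1 + 14×1 + 12×4 = 224
Proposal E: 9×1 + 12×4 + 11×2 + 10×2 + 14×4 + 12×1 = 167
Proposal F: 9×5 + 12×2 + 11×3 + 10×3 + 14×3 + 12×2 = 198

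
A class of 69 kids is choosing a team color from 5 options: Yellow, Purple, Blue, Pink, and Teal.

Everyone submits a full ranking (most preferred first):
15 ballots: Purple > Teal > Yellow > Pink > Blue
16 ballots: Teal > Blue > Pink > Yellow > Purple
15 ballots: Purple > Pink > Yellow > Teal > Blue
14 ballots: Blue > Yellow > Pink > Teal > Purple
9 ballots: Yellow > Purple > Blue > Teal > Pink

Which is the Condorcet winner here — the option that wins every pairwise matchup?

Yellow vs Purple: 39–30
Yellow vs Blue: 39–30
Yellow vs Pink: 38–31
Yellow vs Teal: 38–31
Yellow beats every other option.

Yellow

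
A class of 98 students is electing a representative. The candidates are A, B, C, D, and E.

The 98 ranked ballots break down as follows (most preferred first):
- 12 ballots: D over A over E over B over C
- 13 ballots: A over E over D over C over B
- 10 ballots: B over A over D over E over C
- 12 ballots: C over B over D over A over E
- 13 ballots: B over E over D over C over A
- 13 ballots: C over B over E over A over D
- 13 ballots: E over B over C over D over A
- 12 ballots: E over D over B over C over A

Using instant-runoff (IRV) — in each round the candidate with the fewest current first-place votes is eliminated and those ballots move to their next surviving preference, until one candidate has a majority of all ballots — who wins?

Round 1: A 13, B 23, C 25, D 12, E 25. D eliminated.
Round 2: A 25, B 23, C 25, E 25. B eliminated.
Round 3: A 35, C 25, E 38. C eliminated.
Round 4: A 47, E 51. E has a majority (≥50).

E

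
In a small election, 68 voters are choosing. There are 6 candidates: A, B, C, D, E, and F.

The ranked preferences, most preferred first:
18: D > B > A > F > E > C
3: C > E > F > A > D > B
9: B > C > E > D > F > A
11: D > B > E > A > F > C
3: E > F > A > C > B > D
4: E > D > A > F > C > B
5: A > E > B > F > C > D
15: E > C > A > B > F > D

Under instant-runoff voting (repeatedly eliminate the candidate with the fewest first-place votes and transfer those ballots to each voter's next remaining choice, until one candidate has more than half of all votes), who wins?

E

Round 1: A 5, B 9, C 3, D 29, E 22, F 0. F eliminated.
Round 2: A 5, B 9, C 3, D 29, E 22. C eliminated.
Round 3: A 5, B 9, D 29, E 25. A eliminated.
Round 4: B 9, D 29, E 30. B eliminated.
Round 5: D 29, E 39. E has a majority (≥35).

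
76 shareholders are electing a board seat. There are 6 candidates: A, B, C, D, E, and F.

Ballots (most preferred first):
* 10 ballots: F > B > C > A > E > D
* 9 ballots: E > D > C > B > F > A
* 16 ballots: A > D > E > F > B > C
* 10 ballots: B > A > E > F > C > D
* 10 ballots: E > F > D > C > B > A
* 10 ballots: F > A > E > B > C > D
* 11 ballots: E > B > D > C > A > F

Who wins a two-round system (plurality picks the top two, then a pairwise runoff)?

E

Round 1 first-place votes: A 16, B 10, C 0, D 0, E 30, F 20. E and F advance.
Runoff: E is ranked above F on 56 ballots, F above E on 20.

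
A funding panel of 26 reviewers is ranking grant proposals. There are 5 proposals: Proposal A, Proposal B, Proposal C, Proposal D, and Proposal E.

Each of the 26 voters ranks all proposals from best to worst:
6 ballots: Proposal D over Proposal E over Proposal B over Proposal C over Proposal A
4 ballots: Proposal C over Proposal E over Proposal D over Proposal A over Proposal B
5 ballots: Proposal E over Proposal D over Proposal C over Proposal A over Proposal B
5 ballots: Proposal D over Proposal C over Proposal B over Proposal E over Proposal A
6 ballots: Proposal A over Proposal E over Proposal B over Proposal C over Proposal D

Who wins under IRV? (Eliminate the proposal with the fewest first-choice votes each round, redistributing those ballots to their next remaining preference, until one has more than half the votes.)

Round 1: Proposal A 6, Proposal B 0, Proposal C 4, Proposal D 11, Proposal E 5. Proposal B eliminated.
Round 2: Proposal A 6, Proposal C 4, Proposal D 11, Proposal E 5. Proposal C eliminated.
Round 3: Proposal A 6, Proposal D 11, Proposal E 9. Proposal A eliminated.
Round 4: Proposal D 11, Proposal E 15. Proposal E has a majority (≥14).

Proposal E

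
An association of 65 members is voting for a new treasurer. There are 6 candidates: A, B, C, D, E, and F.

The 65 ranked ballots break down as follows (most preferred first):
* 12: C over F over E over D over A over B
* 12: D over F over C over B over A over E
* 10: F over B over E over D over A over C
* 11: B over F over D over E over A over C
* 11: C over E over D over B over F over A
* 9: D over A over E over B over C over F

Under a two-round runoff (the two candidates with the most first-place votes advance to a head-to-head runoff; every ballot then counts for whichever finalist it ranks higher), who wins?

D

Round 1 first-place votes: A 0, B 11, C 23, D 21, E 0, F 10. C and D advance.
Runoff: C is ranked above D on 23 ballots, D above C on 42.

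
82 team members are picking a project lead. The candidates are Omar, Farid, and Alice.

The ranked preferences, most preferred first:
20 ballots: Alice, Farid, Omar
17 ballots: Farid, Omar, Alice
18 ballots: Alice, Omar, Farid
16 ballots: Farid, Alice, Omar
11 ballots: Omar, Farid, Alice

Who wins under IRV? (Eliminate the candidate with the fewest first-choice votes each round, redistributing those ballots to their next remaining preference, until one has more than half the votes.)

Round 1: Omar 11, Farid 33, Alice 38. Omar eliminated.
Round 2: Farid 44, Alice 38. Farid has a majority (≥42).

Farid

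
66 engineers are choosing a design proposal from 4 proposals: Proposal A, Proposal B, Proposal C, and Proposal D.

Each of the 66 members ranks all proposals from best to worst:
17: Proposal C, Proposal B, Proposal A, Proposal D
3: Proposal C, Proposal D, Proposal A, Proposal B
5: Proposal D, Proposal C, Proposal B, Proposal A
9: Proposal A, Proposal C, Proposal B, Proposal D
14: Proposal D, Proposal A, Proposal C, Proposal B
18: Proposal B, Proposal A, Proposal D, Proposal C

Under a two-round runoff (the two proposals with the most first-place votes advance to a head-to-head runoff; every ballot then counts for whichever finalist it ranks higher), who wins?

Proposal D

Round 1 first-place votes: Proposal A 9, Proposal B 18, Proposal C 20, Proposal D 19. Proposal C and Proposal D advance.
Runoff: Proposal C is ranked above Proposal D on 29 ballots, Proposal D above Proposal C on 37.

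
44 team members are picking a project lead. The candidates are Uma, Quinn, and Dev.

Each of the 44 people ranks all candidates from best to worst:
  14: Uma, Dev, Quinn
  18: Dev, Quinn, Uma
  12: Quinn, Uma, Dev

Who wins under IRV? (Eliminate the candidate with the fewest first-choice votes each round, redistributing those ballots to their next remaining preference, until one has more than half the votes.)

Round 1: Uma 14, Quinn 12, Dev 18. Quinn eliminated.
Round 2: Uma 26, Dev 18. Uma has a majority (≥23).

Uma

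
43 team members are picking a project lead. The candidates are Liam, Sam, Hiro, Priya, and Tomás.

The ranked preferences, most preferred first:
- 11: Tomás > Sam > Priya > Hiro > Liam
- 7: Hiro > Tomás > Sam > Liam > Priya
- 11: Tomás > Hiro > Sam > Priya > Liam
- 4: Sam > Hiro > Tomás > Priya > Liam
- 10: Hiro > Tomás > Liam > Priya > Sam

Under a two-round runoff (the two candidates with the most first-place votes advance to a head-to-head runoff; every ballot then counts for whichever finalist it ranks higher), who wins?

Round 1 first-place votes: Liam 0, Sam 4, Hiro 17, Priya 0, Tomás 22. Tomás and Hiro advance.
Runoff: Tomás is ranked above Hiro on 22 ballots, Hiro above Tomás on 21.

Tomás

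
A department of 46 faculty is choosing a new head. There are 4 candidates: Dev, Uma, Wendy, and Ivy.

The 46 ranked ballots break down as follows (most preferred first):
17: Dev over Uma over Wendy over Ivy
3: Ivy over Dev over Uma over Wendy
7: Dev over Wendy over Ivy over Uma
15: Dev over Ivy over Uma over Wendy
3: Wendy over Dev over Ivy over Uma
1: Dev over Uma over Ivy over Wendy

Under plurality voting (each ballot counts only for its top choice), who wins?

First-place votes: Dev 40, Uma 0, Wendy 3, Ivy 3.

Dev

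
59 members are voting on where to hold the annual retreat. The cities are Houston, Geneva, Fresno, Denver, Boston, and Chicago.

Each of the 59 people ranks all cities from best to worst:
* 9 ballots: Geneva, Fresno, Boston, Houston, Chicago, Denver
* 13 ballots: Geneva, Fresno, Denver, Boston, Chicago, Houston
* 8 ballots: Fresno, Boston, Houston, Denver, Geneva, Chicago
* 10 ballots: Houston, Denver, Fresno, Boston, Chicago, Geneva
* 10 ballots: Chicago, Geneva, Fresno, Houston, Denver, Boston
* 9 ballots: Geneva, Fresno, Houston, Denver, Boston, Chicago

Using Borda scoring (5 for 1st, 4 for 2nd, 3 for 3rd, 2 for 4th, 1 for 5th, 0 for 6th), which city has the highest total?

Houston: 9×2 + 13×0 + 8×3 + 10×5 + 10×2 + 9×3 = 139
Geneva: 9×5 + 13×5 + 8×1 + 10×0 + 10×4 + 9×5 = 203
Fresno: 9×4 + 13×4 + 8×5 + 10×3 + 10×3 + 9×4 = 224
Denver: 9×0 + 13×3 + 8×2 + 10×4 + 10×1 + 9×2 = 123
Boston: 9×3 + 13×2 + 8×4 + 10×2 + 10×0 + 9×1 = 114
Chicago: 9×1 + 13×1 + 8×0 + 10×1 + 10×5 + 9×0 = 82

Fresno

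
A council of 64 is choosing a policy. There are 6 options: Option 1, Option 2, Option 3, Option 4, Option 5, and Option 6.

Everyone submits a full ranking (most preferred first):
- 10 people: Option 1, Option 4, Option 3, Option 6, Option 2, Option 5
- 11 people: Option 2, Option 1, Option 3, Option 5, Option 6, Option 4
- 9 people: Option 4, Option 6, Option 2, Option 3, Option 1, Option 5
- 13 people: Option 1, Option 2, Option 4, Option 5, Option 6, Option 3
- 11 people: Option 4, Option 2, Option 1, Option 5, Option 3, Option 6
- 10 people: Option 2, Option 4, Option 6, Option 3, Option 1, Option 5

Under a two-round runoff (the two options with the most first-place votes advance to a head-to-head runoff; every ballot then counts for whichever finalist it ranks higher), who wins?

Round 1 first-place votes: Option 1 23, Option 2 21, Option 3 0, Option 4 20, Option 5 0, Option 6 0. Option 1 and Option 2 advance.
Runoff: Option 1 is ranked above Option 2 on 23 ballots, Option 2 above Option 1 on 41.

Option 2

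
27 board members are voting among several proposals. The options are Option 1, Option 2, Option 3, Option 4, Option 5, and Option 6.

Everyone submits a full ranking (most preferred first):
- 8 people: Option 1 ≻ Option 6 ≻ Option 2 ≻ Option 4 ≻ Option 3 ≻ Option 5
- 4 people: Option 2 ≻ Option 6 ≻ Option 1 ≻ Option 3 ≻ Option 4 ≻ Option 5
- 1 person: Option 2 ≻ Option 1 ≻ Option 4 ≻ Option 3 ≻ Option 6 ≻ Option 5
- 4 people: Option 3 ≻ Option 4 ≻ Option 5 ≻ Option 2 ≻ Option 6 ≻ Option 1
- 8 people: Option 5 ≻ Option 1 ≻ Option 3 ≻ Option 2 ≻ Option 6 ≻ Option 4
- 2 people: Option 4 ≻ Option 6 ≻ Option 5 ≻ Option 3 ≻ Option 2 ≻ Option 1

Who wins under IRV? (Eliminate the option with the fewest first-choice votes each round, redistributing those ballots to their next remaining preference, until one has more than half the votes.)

Option 5

Round 1: Option 1 8, Option 2 5, Option 3 4, Option 4 2, Option 5 8, Option 6 0. Option 6 eliminated.
Round 2: Option 1 8, Option 2 5, Option 3 4, Option 4 2, Option 5 8. Option 4 eliminated.
Round 3: Option 1 8, Option 2 5, Option 3 4, Option 5 10. Option 3 eliminated.
Round 4: Option 1 8, Option 2 5, Option 5 14. Option 5 has a majority (≥14).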